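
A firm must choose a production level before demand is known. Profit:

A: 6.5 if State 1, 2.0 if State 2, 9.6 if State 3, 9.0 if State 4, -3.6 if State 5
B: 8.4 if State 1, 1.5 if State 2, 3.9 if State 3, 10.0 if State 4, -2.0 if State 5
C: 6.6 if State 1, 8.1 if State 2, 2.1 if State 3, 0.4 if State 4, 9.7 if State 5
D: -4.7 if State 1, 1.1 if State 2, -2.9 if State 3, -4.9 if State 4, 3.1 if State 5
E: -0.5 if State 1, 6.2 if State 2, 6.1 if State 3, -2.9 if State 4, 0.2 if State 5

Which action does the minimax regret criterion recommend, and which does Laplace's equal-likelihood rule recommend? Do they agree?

minimax regret → C; laplace → C (agree)

Column bests: State 1=8.4, State 2=8.1, State 3=9.6, State 4=10.0, State 5=9.7.
A regrets: 1.9, 6.1, 0.0, 1.0, 13.3 → max 13.3
B regrets: 0.0, 6.6, 5.7, 0.0, 11.7 → max 11.7
C regrets: 1.8, 0.0, 7.5, 9.6, 0.0 → max 9.6
D regrets: 13.1, 7.0, 12.5, 14.9, 6.6 → max 14.9
E regrets: 8.9, 1.9, 3.5, 12.9, 9.5 → max 12.9
Smallest max regret = 9.6 → C.
Row averages: A=4.7, B=4.36, C=5.38, D=-1.66, E=1.82
Highest average = 5.38 → C.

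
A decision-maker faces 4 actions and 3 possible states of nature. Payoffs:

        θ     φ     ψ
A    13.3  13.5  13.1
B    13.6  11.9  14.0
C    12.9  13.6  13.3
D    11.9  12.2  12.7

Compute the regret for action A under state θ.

Best payoff under θ is 13.6.
Regret = 13.6 − 13.3 = 0.3.

0.3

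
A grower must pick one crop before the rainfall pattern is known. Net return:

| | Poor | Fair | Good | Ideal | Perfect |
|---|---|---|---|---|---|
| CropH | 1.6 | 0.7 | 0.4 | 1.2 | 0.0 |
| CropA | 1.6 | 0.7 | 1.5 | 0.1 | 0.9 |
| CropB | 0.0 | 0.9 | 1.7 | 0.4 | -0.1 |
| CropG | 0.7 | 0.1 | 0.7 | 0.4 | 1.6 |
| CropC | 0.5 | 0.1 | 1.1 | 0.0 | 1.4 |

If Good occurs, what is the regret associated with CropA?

Best payoff under Good is 1.7.
Regret = 1.7 − 1.5 = 0.2.

0.2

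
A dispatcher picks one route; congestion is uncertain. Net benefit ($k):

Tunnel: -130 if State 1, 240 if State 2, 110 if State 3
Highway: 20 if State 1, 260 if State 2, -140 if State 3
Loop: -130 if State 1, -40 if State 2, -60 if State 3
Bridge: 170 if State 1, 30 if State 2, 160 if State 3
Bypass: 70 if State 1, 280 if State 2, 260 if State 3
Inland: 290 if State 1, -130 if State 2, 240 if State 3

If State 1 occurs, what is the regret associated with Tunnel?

Best payoff under State 1 is 290.
Regret = 290 − (-130) = 420.

420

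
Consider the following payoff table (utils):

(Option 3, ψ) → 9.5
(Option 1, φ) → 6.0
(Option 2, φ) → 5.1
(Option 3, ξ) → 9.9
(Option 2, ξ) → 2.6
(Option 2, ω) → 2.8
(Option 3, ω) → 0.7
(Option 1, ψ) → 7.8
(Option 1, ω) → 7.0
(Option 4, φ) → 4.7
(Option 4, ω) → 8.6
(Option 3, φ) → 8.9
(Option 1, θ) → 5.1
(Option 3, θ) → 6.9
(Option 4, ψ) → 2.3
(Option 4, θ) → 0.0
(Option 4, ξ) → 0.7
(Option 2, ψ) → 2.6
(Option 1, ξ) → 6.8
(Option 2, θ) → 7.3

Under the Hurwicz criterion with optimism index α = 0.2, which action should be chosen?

Option 1

Option 1: 0.2·7.8 + 0.8·5.1 = 5.64
Option 2: 0.2·7.3 + 0.8·2.6 = 3.54
Option 3: 0.2·9.9 + 0.8·0.7 = 2.54
Option 4: 0.2·8.6 + 0.8·0.0 = 1.72
Highest Hurwicz score = 5.64 → Option 1.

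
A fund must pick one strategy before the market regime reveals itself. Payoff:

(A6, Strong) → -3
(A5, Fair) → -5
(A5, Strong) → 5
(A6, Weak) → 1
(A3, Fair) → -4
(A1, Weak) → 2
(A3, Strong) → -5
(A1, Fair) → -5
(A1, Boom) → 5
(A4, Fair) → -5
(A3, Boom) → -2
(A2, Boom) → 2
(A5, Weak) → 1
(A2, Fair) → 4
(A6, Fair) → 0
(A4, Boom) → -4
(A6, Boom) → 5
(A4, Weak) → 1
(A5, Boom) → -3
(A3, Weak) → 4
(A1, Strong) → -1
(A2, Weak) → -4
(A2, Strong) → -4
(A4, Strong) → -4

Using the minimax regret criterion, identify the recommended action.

Column bests: Weak=4, Fair=4, Strong=5, Boom=5.
A1 regrets: 2, 9, 6, 0 → max 9
A2 regrets: 8, 0, 9, 3 → max 9
A3 regrets: 0, 8, 10, 7 → max 10
A4 regrets: 3, 9, 9, 9 → max 9
A5 regrets: 3, 9, 0, 8 → max 9
A6 regrets: 3, 4, 8, 0 → max 8
Smallest max regret = 8 → A6.

A6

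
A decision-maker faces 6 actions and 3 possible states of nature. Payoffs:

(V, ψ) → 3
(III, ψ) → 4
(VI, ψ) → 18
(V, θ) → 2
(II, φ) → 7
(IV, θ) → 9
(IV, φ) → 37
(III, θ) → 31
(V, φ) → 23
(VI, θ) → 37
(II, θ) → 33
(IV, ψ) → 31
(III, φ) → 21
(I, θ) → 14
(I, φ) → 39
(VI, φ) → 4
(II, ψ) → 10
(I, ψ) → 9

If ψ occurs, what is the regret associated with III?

27

Best payoff under ψ is 31.
Regret = 31 − 4 = 27.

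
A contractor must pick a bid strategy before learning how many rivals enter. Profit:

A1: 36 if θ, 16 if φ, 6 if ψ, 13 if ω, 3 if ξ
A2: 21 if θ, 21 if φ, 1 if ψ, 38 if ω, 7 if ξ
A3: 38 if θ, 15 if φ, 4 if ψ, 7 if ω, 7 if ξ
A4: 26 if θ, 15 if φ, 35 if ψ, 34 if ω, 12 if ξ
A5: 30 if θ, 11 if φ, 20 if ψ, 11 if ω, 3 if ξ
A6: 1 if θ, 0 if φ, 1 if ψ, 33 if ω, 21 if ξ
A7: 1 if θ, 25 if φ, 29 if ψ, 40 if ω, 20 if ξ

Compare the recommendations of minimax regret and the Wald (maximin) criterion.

Column bests: θ=38, φ=25, ψ=35, ω=40, ξ=21.
A1 regrets: 2, 9, 29, 27, 18 → max 29
A2 regrets: 17, 4, 34, 2, 14 → max 34
A3 regrets: 0, 10, 31, 33, 14 → max 33
A4 regrets: 12, 10, 0, 6, 9 → max 12
A5 regrets: 8, 14, 15, 29, 18 → max 29
A6 regrets: 37, 25, 34, 7, 0 → max 37
A7 regrets: 37, 0, 6, 0, 1 → max 37
Smallest max regret = 12 → A4.
Row minima: A1=3, A2=1, A3=4, A4=12, A5=3, A6=0, A7=1
Best worst-case = 12 → A4.

minimax regret → A4; maximin → A4 (agree)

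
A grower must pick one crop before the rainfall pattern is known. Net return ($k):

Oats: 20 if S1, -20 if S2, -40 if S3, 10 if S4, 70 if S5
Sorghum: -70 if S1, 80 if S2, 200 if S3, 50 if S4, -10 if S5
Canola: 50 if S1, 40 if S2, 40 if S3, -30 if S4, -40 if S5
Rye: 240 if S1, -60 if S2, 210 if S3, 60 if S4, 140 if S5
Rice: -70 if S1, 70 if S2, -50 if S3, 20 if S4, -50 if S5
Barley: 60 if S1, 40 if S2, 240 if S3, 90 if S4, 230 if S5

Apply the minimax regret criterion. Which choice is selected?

Column bests: S1=240, S2=80, S3=240, S4=90, S5=230.
Oats regrets: 220, 100, 280, 80, 160 → max 280
Sorghum regrets: 310, 0, 40, 40, 240 → max 310
Canola regrets: 190, 40, 200, 120, 270 → max 270
Rye regrets: 0, 140, 30, 30, 90 → max 140
Rice regrets: 310, 10, 290, 70, 280 → max 310
Barley regrets: 180, 40, 0, 0, 0 → max 180
Smallest max regret = 140 → Rye.

Rye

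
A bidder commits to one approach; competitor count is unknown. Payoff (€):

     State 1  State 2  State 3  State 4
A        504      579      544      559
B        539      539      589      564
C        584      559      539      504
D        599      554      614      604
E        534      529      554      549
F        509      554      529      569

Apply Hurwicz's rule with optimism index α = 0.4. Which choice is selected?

A: 0.4·579 + 0.6·504 = 534
B: 0.4·589 + 0.6·539 = 559
C: 0.4·584 + 0.6·504 = 536
D: 0.4·614 + 0.6·554 = 578
E: 0.4·554 + 0.6·529 = 539
F: 0.4·569 + 0.6·509 = 533
Highest Hurwicz score = 578 → D.

D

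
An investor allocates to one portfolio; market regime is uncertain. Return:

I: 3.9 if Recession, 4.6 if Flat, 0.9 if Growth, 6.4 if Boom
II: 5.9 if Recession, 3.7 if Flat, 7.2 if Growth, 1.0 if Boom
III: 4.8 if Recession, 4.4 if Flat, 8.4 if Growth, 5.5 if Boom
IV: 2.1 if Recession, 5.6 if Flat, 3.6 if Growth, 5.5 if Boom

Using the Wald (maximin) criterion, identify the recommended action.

III

Row minima: I=0.9, II=1.0, III=4.4, IV=2.1
Best worst-case = 4.4 → III.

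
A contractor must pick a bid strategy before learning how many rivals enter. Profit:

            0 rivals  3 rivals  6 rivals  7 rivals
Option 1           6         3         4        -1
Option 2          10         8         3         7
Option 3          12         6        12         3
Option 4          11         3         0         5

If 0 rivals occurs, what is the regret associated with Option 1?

Best payoff under 0 rivals is 12.
Regret = 12 − 6 = 6.

6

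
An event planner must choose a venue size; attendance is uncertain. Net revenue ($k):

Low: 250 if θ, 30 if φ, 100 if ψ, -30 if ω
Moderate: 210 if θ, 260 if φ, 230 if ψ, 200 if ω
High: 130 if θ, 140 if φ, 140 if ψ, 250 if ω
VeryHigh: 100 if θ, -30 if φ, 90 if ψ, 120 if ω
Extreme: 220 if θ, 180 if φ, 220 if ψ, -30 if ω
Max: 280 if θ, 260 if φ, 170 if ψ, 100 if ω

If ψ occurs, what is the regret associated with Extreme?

Best payoff under ψ is 230.
Regret = 230 − 220 = 10.

10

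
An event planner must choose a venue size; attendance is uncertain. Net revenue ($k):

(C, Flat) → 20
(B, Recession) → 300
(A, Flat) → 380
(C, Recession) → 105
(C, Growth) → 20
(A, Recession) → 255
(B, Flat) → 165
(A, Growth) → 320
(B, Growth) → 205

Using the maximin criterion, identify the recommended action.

Row minima: A=255, B=165, C=20
Best worst-case = 255 → A.

A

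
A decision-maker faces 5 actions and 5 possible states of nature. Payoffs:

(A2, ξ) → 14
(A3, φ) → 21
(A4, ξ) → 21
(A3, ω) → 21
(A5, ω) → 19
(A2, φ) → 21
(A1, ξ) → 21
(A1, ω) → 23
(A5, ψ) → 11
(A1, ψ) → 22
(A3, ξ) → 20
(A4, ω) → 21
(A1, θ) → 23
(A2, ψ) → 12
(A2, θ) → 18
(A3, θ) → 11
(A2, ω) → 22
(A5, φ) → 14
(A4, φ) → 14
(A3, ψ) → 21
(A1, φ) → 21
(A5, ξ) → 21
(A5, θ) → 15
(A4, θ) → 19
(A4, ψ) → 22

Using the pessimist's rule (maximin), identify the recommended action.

Row minima: A1=21, A2=12, A3=11, A4=14, A5=11
Best worst-case = 21 → A1.

A1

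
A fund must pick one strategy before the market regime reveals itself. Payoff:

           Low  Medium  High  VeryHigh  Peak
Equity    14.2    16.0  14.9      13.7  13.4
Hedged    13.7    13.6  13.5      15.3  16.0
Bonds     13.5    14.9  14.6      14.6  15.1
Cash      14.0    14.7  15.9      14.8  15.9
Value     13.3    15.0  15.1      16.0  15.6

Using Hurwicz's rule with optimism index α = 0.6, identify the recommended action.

Cash

Equity: 0.6·16.0 + 0.4·13.4 = 14.96
Hedged: 0.6·16.0 + 0.4·13.5 = 15
Bonds: 0.6·15.1 + 0.4·13.5 = 14.46
Cash: 0.6·15.9 + 0.4·14.0 = 15.14
Value: 0.6·16.0 + 0.4·13.3 = 14.92
Highest Hurwicz score = 15.14 → Cash.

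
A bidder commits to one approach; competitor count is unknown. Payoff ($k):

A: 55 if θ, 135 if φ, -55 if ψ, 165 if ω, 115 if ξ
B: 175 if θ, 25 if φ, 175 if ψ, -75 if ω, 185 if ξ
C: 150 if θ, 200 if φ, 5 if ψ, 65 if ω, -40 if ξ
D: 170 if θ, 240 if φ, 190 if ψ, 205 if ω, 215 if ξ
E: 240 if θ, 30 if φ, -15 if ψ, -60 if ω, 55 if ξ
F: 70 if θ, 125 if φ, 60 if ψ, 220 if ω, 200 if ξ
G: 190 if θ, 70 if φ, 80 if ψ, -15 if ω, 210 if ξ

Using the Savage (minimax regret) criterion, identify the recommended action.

Column bests: θ=240, φ=240, ψ=190, ω=220, ξ=215.
A regrets: 185, 105, 245, 55, 100 → max 245
B regrets: 65, 215, 15, 295, 30 → max 295
C regrets: 90, 40, 185, 155, 255 → max 255
D regrets: 70, 0, 0, 15, 0 → max 70
E regrets: 0, 210, 205, 280, 160 → max 280
F regrets: 170, 115, 130, 0, 15 → max 170
G regrets: 50, 170, 110, 235, 5 → max 235
Smallest max regret = 70 → D.

D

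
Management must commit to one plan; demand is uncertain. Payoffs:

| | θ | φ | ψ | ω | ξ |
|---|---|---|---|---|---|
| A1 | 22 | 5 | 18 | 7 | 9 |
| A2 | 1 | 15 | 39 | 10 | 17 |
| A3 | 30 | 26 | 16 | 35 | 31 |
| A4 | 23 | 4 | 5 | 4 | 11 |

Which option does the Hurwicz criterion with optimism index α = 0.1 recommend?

A3

A1: 0.1·22 + 0.9·5 = 6.7
A2: 0.1·39 + 0.9·1 = 4.8
A3: 0.1·35 + 0.9·16 = 17.9
A4: 0.1·23 + 0.9·4 = 5.9
Highest Hurwicz score = 17.9 → A3.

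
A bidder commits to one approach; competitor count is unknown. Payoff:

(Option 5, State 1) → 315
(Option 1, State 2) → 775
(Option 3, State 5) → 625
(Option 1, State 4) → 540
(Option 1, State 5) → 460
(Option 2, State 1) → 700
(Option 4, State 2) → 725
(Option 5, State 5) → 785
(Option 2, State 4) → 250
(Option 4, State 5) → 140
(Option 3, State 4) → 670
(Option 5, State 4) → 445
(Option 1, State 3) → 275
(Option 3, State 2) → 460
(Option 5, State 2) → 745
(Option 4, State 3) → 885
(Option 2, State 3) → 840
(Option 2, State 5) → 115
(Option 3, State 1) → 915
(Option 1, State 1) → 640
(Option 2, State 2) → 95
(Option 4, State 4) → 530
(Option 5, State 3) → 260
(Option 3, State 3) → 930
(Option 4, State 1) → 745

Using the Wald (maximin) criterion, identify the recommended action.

Option 3

Row minima: Option 1=275, Option 2=95, Option 3=460, Option 4=140, Option 5=260
Best worst-case = 460 → Option 3.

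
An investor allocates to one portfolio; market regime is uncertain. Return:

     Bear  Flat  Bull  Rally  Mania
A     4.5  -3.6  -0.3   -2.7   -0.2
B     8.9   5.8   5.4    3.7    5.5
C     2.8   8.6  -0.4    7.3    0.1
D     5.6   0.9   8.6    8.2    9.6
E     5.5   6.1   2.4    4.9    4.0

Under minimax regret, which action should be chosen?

Column bests: Bear=8.9, Flat=8.6, Bull=8.6, Rally=8.2, Mania=9.6.
A regrets: 4.4, 12.2, 8.9, 10.9, 9.8 → max 12.2
B regrets: 0.0, 2.8, 3.2, 4.5, 4.1 → max 4.5
C regrets: 6.1, 0.0, 9.0, 0.9, 9.5 → max 9.5
D regrets: 3.3, 7.7, 0.0, 0.0, 0.0 → max 7.7
E regrets: 3.4, 2.5, 6.2, 3.3, 5.6 → max 6.2
Smallest max regret = 4.5 → B.

B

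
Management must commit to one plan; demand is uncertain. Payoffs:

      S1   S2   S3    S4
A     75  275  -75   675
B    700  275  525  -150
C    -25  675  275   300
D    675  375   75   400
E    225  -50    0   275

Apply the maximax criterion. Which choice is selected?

Row maxima: A=675, B=700, C=675, D=675, E=275
Best best-case = 700 → B.

B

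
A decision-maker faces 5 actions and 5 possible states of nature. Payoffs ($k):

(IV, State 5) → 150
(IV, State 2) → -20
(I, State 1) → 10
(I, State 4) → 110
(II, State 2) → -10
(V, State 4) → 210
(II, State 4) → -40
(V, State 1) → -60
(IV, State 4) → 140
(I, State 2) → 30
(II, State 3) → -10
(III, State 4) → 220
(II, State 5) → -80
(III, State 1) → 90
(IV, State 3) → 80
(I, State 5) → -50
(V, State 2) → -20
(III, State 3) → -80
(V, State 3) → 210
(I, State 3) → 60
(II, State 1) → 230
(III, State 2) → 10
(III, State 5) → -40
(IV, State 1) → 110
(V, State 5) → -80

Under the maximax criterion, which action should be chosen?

II

Row maxima: I=110, II=230, III=220, IV=150, V=210
Best best-case = 230 → II.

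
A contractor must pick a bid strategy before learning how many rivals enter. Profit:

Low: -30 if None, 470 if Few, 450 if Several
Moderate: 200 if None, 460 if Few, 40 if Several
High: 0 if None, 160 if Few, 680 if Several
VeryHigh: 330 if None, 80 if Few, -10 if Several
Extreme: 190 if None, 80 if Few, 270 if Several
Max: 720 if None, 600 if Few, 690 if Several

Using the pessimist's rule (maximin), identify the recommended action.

Max

Row minima: Low=-30, Moderate=40, High=0, VeryHigh=-10, Extreme=80, Max=600
Best worst-case = 600 → Max.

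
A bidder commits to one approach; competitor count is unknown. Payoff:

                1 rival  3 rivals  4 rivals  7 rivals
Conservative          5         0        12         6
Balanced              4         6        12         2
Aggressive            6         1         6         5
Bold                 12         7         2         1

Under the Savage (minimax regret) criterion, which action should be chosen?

Aggressive

Column bests: 1 rival=12, 3 rivals=7, 4 rivals=12, 7 rivals=6.
Conservative regrets: 7, 7, 0, 0 → max 7
Balanced regrets: 8, 1, 0, 4 → max 8
Aggressive regrets: 6, 6, 6, 1 → max 6
Bold regrets: 0, 0, 10, 5 → max 10
Smallest max regret = 6 → Aggressive.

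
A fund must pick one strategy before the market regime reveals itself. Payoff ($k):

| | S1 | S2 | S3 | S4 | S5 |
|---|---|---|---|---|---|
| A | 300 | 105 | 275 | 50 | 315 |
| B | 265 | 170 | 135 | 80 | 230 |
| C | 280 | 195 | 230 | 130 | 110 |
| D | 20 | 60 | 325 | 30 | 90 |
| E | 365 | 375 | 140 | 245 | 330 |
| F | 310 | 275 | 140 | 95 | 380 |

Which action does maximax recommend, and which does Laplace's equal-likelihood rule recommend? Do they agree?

maximax → F; laplace → E (disagree)

Row maxima: A=315, B=265, C=280, D=325, E=375, F=380
Best best-case = 380 → F.
Row averages: A=209, B=176, C=189, D=105, E=291, F=240
Highest average = 291 → E.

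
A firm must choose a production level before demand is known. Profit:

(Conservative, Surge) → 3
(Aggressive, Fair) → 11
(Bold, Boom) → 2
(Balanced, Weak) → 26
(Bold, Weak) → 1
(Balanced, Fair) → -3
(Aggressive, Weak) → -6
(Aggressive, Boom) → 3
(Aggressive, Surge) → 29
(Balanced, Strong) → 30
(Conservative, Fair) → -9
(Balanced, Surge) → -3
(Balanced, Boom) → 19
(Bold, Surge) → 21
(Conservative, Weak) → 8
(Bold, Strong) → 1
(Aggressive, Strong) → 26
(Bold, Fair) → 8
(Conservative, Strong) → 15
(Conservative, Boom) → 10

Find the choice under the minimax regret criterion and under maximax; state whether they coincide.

Column bests: Weak=26, Fair=11, Strong=30, Boom=19, Surge=29.
Conservative regrets: 18, 20, 15, 9, 26 → max 26
Balanced regrets: 0, 14, 0, 0, 32 → max 32
Aggressive regrets: 32, 0, 4, 16, 0 → max 32
Bold regrets: 25, 3, 29, 17, 8 → max 29
Smallest max regret = 26 → Conservative.
Row maxima: Conservative=15, Balanced=30, Aggressive=29, Bold=21
Best best-case = 30 → Balanced.

minimax regret → Conservative; maximax → Balanced (disagree)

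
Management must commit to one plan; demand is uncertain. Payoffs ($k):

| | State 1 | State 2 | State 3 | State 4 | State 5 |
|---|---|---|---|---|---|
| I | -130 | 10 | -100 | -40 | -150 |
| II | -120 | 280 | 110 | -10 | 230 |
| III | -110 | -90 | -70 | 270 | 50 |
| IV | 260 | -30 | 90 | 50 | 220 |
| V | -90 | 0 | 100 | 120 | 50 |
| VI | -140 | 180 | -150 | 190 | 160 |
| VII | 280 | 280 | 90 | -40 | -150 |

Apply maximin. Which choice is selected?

IV

Row minima: I=-150, II=-120, III=-110, IV=-30, V=-90, VI=-150, VII=-150
Best worst-case = -30 → IV.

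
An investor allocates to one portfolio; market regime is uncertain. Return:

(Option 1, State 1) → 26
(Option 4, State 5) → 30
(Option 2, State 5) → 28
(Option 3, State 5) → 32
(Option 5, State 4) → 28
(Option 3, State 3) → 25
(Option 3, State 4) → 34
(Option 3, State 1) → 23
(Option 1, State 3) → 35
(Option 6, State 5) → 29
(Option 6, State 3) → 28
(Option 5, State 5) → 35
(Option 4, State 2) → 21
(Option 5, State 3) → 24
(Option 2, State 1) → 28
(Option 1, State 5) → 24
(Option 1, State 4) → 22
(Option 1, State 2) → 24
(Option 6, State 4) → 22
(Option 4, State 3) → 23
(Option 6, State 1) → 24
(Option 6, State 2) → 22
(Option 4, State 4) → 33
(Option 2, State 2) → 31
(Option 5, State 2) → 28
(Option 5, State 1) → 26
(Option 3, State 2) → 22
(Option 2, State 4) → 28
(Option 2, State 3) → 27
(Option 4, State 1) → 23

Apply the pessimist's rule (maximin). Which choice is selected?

Option 2

Row minima: Option 1=22, Option 2=27, Option 3=22, Option 4=21, Option 5=24, Option 6=22
Best worst-case = 27 → Option 2.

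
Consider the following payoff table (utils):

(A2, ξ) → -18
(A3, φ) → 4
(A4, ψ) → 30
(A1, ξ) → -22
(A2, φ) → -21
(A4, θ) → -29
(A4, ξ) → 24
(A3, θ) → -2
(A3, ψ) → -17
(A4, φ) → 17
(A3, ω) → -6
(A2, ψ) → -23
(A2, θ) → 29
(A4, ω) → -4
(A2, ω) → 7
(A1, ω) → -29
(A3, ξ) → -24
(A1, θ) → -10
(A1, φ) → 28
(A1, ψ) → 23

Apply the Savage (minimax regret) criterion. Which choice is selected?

A1

Column bests: θ=29, φ=28, ψ=30, ω=7, ξ=24.
A1 regrets: 39, 0, 7, 36, 46 → max 46
A2 regrets: 0, 49, 53, 0, 42 → max 53
A3 regrets: 31, 24, 47, 13, 48 → max 48
A4 regrets: 58, 11, 0, 11, 0 → max 58
Smallest max regret = 46 → A1.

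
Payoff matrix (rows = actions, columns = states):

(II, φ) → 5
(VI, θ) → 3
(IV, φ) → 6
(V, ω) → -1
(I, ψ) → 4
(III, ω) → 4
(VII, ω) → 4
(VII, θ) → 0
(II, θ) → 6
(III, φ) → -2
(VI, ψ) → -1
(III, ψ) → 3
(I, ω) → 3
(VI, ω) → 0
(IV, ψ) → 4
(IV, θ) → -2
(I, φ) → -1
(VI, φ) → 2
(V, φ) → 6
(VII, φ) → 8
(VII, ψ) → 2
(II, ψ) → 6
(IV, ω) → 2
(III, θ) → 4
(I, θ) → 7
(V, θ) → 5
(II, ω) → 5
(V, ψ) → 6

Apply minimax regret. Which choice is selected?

II

Column bests: θ=7, φ=8, ψ=6, ω=5.
I regrets: 0, 9, 2, 2 → max 9
II regrets: 1, 3, 0, 0 → max 3
III regrets: 3, 10, 3, 1 → max 10
IV regrets: 9, 2, 2, 3 → max 9
V regrets: 2, 2, 0, 6 → max 6
VI regrets: 4, 6, 7, 5 → max 7
VII regrets: 7, 0, 4, 1 → max 7
Smallest max regret = 3 → II.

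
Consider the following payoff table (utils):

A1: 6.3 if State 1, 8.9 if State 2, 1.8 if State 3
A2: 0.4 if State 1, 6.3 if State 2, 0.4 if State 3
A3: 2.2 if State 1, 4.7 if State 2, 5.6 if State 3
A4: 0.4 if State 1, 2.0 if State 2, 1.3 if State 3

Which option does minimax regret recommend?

A1

Column bests: State 1=6.3, State 2=8.9, State 3=5.6.
A1 regrets: 0.0, 0.0, 3.8 → max 3.8
A2 regrets: 5.9, 2.6, 5.2 → max 5.9
A3 regrets: 4.1, 4.2, 0.0 → max 4.2
A4 regrets: 5.9, 6.9, 4.3 → max 6.9
Smallest max regret = 3.8 → A1.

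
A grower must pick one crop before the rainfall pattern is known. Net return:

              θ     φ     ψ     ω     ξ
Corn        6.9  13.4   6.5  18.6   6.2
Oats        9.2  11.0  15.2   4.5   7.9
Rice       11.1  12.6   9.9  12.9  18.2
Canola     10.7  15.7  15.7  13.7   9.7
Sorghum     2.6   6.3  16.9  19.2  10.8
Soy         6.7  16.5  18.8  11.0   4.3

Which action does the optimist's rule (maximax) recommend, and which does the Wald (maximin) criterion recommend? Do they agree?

maximax → Sorghum; maximin → Rice (disagree)

Row maxima: Corn=18.6, Oats=15.2, Rice=18.2, Canola=15.7, Sorghum=19.2, Soy=18.8
Best best-case = 19.2 → Sorghum.
Row minima: Corn=6.2, Oats=4.5, Rice=9.9, Canola=9.7, Sorghum=2.6, Soy=4.3
Best worst-case = 9.9 → Rice.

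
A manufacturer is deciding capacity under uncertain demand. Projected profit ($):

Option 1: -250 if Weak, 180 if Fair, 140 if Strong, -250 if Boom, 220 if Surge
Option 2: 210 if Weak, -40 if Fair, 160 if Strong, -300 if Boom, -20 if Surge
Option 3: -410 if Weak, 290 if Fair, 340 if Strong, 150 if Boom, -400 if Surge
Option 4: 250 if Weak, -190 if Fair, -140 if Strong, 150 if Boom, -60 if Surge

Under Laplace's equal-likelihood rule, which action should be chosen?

Option 1

Row averages: Option 1=8, Option 2=2, Option 3=-6, Option 4=2
Highest average = 8 → Option 1.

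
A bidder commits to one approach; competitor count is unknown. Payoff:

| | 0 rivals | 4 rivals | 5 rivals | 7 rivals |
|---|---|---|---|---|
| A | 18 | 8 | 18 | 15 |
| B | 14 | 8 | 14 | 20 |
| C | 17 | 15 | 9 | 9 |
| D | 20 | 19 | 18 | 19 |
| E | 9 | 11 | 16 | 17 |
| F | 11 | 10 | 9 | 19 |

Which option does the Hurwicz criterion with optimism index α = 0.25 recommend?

D

A: 0.25·18 + 0.75·8 = 10.5
B: 0.25·20 + 0.75·8 = 11
C: 0.25·17 + 0.75·9 = 11
D: 0.25·20 + 0.75·18 = 18.5
E: 0.25·17 + 0.75·9 = 11
F: 0.25·19 + 0.75·9 = 11.5
Highest Hurwicz score = 18.5 → D.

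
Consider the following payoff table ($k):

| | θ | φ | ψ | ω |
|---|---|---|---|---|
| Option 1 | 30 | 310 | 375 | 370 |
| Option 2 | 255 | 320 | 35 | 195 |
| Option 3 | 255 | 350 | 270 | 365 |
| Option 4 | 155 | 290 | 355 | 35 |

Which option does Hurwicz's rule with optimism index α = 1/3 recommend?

Option 3

Option 1: 1/3·375 + 2/3·30 = 145
Option 2: 1/3·320 + 2/3·35 = 130
Option 3: 1/3·365 + 2/3·255 = 875/3
Option 4: 1/3·355 + 2/3·35 = 425/3
Highest Hurwicz score = 875/3 → Option 3.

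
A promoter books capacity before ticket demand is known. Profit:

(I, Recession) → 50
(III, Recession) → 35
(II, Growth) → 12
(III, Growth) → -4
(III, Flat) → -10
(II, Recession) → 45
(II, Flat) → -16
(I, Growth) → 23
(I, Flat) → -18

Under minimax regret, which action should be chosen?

I

Column bests: Recession=50, Flat=-10, Growth=23.
I regrets: 0, 8, 0 → max 8
II regrets: 5, 6, 11 → max 11
III regrets: 15, 0, 27 → max 27
Smallest max regret = 8 → I.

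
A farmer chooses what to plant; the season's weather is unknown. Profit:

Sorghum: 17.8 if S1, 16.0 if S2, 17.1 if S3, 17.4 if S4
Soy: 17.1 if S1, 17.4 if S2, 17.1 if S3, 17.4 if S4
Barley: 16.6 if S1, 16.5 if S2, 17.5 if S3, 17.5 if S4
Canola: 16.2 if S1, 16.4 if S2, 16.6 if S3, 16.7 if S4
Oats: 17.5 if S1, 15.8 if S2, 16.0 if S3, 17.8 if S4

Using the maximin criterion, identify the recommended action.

Row minima: Sorghum=16.0, Soy=17.1, Barley=16.5, Canola=16.2, Oats=15.8
Best worst-case = 17.1 → Soy.

Soy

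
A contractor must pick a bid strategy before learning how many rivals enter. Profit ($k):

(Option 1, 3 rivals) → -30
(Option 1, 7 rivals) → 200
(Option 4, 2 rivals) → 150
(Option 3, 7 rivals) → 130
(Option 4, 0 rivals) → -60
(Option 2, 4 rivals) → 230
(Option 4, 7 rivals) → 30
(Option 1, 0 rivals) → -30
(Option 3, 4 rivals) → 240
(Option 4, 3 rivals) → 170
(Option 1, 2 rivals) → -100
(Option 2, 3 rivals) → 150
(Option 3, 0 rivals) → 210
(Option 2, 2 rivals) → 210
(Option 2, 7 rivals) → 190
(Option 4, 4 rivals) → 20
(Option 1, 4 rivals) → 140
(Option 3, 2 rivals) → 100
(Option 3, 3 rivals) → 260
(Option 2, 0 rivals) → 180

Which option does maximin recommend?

Option 2

Row minima: Option 1=-100, Option 2=150, Option 3=100, Option 4=-60
Best worst-case = 150 → Option 2.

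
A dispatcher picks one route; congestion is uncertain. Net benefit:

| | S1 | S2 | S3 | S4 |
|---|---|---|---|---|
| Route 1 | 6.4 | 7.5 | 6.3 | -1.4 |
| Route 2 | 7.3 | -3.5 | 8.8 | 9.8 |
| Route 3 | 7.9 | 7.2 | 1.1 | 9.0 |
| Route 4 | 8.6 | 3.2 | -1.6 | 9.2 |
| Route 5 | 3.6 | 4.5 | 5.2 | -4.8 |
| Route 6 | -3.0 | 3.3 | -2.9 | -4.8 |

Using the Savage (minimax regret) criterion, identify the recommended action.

Column bests: S1=8.6, S2=7.5, S3=8.8, S4=9.8.
Route 1 regrets: 2.2, 0.0, 2.5, 11.2 → max 11.2
Route 2 regrets: 1.3, 11.0, 0.0, 0.0 → max 11.0
Route 3 regrets: 0.7, 0.3, 7.7, 0.8 → max 7.7
Route 4 regrets: 0.0, 4.3, 10.4, 0.6 → max 10.4
Route 5 regrets: 5.0, 3.0, 3.6, 14.6 → max 14.6
Route 6 regrets: 11.6, 4.2, 11.7, 14.6 → max 14.6
Smallest max regret = 7.7 → Route 3.

Route 3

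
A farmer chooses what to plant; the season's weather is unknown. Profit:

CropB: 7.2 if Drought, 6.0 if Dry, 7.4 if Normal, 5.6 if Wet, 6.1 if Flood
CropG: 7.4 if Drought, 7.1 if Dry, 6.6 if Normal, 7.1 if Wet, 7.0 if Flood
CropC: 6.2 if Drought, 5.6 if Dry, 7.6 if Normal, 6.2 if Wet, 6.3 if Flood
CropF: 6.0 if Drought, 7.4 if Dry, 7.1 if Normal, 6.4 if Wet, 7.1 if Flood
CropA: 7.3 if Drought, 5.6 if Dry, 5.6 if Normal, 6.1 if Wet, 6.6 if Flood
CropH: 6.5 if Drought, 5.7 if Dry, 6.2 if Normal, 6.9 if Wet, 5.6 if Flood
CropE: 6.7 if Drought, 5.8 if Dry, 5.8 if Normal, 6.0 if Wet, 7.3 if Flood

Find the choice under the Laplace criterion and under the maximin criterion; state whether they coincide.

Row averages: CropB=6.46, CropG=7.04, CropC=6.38, CropF=6.8, CropA=6.24, CropH=6.18, CropE=6.32
Highest average = 7.04 → CropG.
Row minima: CropB=5.6, CropG=6.6, CropC=5.6, CropF=6.0, CropA=5.6, CropH=5.6, CropE=5.8
Best worst-case = 6.6 → CropG.

laplace → CropG; maximin → CropG (agree)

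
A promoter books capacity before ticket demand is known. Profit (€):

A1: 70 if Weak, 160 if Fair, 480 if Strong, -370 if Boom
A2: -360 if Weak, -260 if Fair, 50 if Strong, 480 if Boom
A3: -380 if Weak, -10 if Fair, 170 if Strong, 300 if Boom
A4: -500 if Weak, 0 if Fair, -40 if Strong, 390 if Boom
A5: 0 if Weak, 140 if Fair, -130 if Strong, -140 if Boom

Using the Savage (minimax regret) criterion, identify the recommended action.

Column bests: Weak=70, Fair=160, Strong=480, Boom=480.
A1 regrets: 0, 0, 0, 850 → max 850
A2 regrets: 430, 420, 430, 0 → max 430
A3 regrets: 450, 170, 310, 180 → max 450
A4 regrets: 570, 160, 520, 90 → max 570
A5 regrets: 70, 20, 610, 620 → max 620
Smallest max regret = 430 → A2.

A2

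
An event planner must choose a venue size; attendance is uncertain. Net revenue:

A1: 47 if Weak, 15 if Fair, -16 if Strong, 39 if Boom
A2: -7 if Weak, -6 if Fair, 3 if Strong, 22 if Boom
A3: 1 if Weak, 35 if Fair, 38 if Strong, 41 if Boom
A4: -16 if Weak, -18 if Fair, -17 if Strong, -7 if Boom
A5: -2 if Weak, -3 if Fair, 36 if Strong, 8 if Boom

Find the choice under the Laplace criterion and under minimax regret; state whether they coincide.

Row averages: A1=21.25, A2=3, A3=28.75, A4=-14.5, A5=9.75
Highest average = 28.75 → A3.
Column bests: Weak=47, Fair=35, Strong=38, Boom=41.
A1 regrets: 0, 20, 54, 2 → max 54
A2 regrets: 54, 41, 35, 19 → max 54
A3 regrets: 46, 0, 0, 0 → max 46
A4 regrets: 63, 53, 55, 48 → max 63
A5 regrets: 49, 38, 2, 33 → max 49
Smallest max regret = 46 → A3.

laplace → A3; minimax regret → A3 (agree)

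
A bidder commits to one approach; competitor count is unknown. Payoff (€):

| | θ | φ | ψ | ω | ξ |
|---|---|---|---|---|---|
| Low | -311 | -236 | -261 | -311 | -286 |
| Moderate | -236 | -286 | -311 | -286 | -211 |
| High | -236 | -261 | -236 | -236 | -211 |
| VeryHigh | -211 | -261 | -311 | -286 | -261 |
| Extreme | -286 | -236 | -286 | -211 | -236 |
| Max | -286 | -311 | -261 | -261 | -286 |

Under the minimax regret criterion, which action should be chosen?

High

Column bests: θ=-211, φ=-236, ψ=-236, ω=-211, ξ=-211.
Low regrets: 100, 0, 25, 100, 75 → max 100
Moderate regrets: 25, 50, 75, 75, 0 → max 75
High regrets: 25, 25, 0, 25, 0 → max 25
VeryHigh regrets: 0, 25, 75, 75, 50 → max 75
Extreme regrets: 75, 0, 50, 0, 25 → max 75
Max regrets: 75, 75, 25, 50, 75 → max 75
Smallest max regret = 25 → High.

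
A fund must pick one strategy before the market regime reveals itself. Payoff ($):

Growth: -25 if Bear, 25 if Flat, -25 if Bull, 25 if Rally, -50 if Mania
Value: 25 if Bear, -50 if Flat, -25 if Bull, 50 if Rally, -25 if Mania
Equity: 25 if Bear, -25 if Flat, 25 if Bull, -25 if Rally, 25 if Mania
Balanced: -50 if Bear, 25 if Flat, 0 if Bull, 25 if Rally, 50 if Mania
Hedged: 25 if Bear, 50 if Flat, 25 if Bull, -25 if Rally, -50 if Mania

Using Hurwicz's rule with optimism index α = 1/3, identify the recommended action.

Equity

Growth: 1/3·25 + 2/3·(-50) = -25
Value: 1/3·50 + 2/3·(-50) = -50/3
Equity: 1/3·25 + 2/3·(-25) = -25/3
Balanced: 1/3·50 + 2/3·(-50) = -50/3
Hedged: 1/3·50 + 2/3·(-50) = -50/3
Highest Hurwicz score = -25/3 → Equity.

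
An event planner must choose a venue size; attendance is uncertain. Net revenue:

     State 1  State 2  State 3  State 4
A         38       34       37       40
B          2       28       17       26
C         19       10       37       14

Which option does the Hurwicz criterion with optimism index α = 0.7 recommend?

A

A: 0.7·40 + 0.3·34 = 38.2
B: 0.7·28 + 0.3·2 = 20.2
C: 0.7·37 + 0.3·10 = 28.9
Highest Hurwicz score = 38.2 → A.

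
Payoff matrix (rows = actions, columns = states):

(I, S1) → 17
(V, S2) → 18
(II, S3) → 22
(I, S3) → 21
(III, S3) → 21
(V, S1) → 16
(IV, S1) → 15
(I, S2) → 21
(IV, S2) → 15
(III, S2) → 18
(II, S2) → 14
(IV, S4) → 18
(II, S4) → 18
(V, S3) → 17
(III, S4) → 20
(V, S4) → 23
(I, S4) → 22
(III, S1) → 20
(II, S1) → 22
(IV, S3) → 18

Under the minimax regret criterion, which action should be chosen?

Column bests: S1=22, S2=21, S3=22, S4=23.
I regrets: 5, 0, 1, 1 → max 5
II regrets: 0, 7, 0, 5 → max 7
III regrets: 2, 3, 1, 3 → max 3
IV regrets: 7, 6, 4, 5 → max 7
V regrets: 6, 3, 5, 0 → max 6
Smallest max regret = 3 → III.

III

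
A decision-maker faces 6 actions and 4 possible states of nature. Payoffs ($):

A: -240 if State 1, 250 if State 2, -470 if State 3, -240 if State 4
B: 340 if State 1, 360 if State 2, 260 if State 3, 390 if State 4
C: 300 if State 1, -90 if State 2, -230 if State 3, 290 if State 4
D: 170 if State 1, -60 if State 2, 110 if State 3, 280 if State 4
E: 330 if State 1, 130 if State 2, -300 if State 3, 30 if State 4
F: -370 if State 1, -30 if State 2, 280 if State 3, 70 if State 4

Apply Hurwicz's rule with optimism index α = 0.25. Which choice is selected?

B

A: 0.25·250 + 0.75·(-470) = -290
B: 0.25·390 + 0.75·260 = 292.5
C: 0.25·300 + 0.75·(-230) = -97.5
D: 0.25·280 + 0.75·(-60) = 25
E: 0.25·330 + 0.75·(-300) = -142.5
F: 0.25·280 + 0.75·(-370) = -207.5
Highest Hurwicz score = 292.5 → B.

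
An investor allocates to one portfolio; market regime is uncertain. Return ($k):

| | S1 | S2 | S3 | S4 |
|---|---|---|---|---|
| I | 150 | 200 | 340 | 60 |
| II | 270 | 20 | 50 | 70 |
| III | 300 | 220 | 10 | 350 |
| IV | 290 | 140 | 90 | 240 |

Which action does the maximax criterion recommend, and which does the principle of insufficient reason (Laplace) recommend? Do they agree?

maximax → III; laplace → III (agree)

Row maxima: I=340, II=270, III=350, IV=290
Best best-case = 350 → III.
Row averages: I=187.5, II=102.5, III=220, IV=190
Highest average = 220 → III.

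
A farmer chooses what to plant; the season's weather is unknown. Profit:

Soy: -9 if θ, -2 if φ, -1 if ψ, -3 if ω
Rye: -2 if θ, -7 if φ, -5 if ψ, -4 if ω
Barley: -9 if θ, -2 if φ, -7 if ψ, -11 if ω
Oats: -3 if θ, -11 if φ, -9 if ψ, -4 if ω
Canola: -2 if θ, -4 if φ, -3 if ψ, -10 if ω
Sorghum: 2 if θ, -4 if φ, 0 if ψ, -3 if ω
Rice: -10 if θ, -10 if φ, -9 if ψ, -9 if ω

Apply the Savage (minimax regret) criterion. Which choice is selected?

Column bests: θ=2, φ=-2, ψ=0, ω=-3.
Soy regrets: 11, 0, 1, 0 → max 11
Rye regrets: 4, 5, 5, 1 → max 5
Barley regrets: 11, 0, 7, 8 → max 11
Oats regrets: 5, 9, 9, 1 → max 9
Canola regrets: 4, 2, 3, 7 → max 7
Sorghum regrets: 0, 2, 0, 0 → max 2
Rice regrets: 12, 8, 9, 6 → max 12
Smallest max regret = 2 → Sorghum.

Sorghum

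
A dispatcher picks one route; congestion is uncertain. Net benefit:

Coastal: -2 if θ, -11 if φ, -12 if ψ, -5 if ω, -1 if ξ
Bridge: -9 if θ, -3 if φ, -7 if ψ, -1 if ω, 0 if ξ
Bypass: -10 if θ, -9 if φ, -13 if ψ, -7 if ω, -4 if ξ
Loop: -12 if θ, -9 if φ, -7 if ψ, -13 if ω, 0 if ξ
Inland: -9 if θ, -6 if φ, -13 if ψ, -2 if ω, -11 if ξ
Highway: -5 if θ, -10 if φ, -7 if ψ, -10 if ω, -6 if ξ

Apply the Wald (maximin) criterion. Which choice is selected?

Row minima: Coastal=-12, Bridge=-9, Bypass=-13, Loop=-13, Inland=-13, Highway=-10
Best worst-case = -9 → Bridge.

Bridge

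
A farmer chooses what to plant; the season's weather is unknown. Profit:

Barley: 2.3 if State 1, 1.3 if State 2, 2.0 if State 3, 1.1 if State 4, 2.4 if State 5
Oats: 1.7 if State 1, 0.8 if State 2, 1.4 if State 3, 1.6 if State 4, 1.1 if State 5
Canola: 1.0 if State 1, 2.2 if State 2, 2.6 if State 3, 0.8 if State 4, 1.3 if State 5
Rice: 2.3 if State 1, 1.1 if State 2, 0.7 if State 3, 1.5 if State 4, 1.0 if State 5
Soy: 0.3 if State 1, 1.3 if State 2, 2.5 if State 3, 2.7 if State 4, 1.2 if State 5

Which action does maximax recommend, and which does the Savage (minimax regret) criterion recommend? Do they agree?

Row maxima: Barley=2.4, Oats=1.7, Canola=2.6, Rice=2.3, Soy=2.7
Best best-case = 2.7 → Soy.
Column bests: State 1=2.3, State 2=2.2, State 3=2.6, State 4=2.7, State 5=2.4.
Barley regrets: 0.0, 0.9, 0.6, 1.6, 0.0 → max 1.6
Oats regrets: 0.6, 1.4, 1.2, 1.1, 1.3 → max 1.4
Canola regrets: 1.3, 0.0, 0.0, 1.9, 1.1 → max 1.9
Rice regrets: 0.0, 1.1, 1.9, 1.2, 1.4 → max 1.9
Soy regrets: 2.0, 0.9, 0.1, 0.0, 1.2 → max 2.0
Smallest max regret = 1.4 → Oats.

maximax → Soy; minimax regret → Oats (disagree)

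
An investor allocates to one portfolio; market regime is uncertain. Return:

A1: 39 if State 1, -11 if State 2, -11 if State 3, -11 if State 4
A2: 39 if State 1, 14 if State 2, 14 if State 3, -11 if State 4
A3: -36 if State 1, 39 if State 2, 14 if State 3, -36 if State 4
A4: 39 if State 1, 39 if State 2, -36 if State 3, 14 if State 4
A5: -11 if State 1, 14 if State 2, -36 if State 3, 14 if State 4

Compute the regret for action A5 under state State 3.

Best payoff under State 3 is 14.
Regret = 14 − (-36) = 50.

50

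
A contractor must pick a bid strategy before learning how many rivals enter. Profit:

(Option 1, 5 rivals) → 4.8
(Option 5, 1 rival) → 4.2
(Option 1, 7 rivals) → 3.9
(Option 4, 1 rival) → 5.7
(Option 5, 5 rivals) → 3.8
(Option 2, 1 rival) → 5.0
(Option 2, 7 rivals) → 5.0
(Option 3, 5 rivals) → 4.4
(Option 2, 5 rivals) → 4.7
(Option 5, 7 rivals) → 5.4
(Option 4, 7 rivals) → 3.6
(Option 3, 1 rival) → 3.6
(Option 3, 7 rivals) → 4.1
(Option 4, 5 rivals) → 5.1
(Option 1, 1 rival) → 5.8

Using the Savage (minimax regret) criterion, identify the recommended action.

Column bests: 1 rival=5.8, 5 rivals=5.1, 7 rivals=5.4.
Option 1 regrets: 0.0, 0.3, 1.5 → max 1.5
Option 2 regrets: 0.8, 0.4, 0.4 → max 0.8
Option 3 regrets: 2.2, 0.7, 1.3 → max 2.2
Option 4 regrets: 0.1, 0.0, 1.8 → max 1.8
Option 5 regrets: 1.6, 1.3, 0.0 → max 1.6
Smallest max regret = 0.8 → Option 2.

Option 2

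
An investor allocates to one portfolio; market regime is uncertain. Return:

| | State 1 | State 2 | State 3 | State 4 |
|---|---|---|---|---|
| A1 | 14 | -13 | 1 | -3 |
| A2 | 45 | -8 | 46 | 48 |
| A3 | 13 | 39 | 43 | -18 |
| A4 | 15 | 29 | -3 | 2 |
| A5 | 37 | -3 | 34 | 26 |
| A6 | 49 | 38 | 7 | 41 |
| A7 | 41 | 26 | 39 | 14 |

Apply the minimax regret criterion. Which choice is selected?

A7

Column bests: State 1=49, State 2=39, State 3=46, State 4=48.
A1 regrets: 35, 52, 45, 51 → max 52
A2 regrets: 4, 47, 0, 0 → max 47
A3 regrets: 36, 0, 3, 66 → max 66
A4 regrets: 34, 10, 49, 46 → max 49
A5 regrets: 12, 42, 12, 22 → max 42
A6 regrets: 0, 1, 39, 7 → max 39
A7 regrets: 8, 13, 7, 34 → max 34
Smallest max regret = 34 → A7.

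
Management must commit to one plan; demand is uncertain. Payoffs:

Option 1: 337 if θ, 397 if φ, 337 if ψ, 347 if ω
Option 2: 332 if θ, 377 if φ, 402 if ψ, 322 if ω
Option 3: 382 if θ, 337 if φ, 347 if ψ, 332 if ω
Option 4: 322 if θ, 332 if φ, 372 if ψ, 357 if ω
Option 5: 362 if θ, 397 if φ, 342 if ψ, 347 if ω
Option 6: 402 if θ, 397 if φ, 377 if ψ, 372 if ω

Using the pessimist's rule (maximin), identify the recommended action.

Option 6

Row minima: Option 1=337, Option 2=322, Option 3=332, Option 4=322, Option 5=342, Option 6=372
Best worst-case = 372 → Option 6.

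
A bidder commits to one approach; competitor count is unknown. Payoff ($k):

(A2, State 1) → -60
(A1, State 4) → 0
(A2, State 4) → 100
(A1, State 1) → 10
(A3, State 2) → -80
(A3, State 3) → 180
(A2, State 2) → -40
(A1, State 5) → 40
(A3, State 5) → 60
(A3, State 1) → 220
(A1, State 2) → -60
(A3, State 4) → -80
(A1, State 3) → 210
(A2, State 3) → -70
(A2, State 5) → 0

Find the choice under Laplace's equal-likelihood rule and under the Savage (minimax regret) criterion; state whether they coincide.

Row averages: A1=40, A2=-14, A3=60
Highest average = 60 → A3.
Column bests: State 1=220, State 2=-40, State 3=210, State 4=100, State 5=60.
A1 regrets: 210, 20, 0, 100, 20 → max 210
A2 regrets: 280, 0, 280, 0, 60 → max 280
A3 regrets: 0, 40, 30, 180, 0 → max 180
Smallest max regret = 180 → A3.

laplace → A3; minimax regret → A3 (agree)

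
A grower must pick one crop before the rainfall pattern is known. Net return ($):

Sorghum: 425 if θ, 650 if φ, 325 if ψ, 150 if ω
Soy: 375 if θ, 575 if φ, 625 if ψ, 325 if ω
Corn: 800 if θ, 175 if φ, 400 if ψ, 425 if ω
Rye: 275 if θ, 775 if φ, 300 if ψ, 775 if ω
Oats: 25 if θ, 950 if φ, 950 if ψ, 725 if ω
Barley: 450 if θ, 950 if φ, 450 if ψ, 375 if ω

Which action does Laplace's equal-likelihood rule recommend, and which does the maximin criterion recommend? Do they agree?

laplace → Oats; maximin → Barley (disagree)

Row averages: Sorghum=387.5, Soy=475, Corn=450, Rye=531.25, Oats=662.5, Barley=556.25
Highest average = 662.5 → Oats.
Row minima: Sorghum=150, Soy=325, Corn=175, Rye=275, Oats=25, Barley=375
Best worst-case = 375 → Barley.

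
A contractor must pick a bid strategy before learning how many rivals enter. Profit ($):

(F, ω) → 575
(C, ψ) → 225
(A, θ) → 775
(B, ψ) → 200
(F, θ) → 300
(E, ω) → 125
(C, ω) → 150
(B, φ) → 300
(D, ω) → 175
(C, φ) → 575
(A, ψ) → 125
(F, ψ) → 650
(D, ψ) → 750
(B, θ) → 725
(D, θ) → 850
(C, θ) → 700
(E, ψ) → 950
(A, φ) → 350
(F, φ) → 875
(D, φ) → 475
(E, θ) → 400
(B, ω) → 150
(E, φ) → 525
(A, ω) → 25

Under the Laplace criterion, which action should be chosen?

F

Row averages: A=318.75, B=343.75, C=412.5, D=562.5, E=500, F=600
Highest average = 600 → F.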